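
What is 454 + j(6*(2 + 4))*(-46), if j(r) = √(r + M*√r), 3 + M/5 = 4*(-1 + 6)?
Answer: 454 - 46*√546 ≈ -620.87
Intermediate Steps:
M = 85 (M = -15 + 5*(4*(-1 + 6)) = -15 + 5*(4*5) = -15 + 5*20 = -15 + 100 = 85)
j(r) = √(r + 85*√r)
454 + j(6*(2 + 4))*(-46) = 454 + √(6*(2 + 4) + 85*√(6*(2 + 4)))*(-46) = 454 + √(6*6 + 85*√(6*6))*(-46) = 454 + √(36 + 85*√36)*(-46) = 454 + √(36 + 85*6)*(-46) = 454 + √(36 + 510)*(-46) = 454 + √546*(-46) = 454 - 46*√546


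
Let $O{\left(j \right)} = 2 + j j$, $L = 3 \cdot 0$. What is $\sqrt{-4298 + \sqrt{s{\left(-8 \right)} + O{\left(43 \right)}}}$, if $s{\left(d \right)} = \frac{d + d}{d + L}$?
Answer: $\sqrt{-4298 + \sqrt{1853}} \approx 65.23 i$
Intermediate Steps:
$L = 0$
$O{\left(j \right)} = 2 + j^{2}$
$s{\left(d \right)} = 2$ ($s{\left(d \right)} = \frac{d + d}{d + 0} = \frac{2 d}{d} = 2$)
$\sqrt{-4298 + \sqrt{s{\left(-8 \right)} + O{\left(43 \right)}}} = \sqrt{-4298 + \sqrt{2 + \left(2 + 43^{2}\right)}} = \sqrt{-4298 + \sqrt{2 + \left(2 + 1849\right)}} = \sqrt{-4298 + \sqrt{2 + 1851}} = \sqrt{-4298 + \sqrt{1853}}$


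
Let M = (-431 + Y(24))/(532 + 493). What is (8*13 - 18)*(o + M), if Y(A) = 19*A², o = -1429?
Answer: -125062232/1025 ≈ -1.2201e+5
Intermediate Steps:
M = 10513/1025 (M = (-431 + 19*24²)/(532 + 493) = (-431 + 19*576)/1025 = (-431 + 10944)*(1/1025) = 10513*(1/1025) = 10513/1025 ≈ 10.257)
(8*13 - 18)*(o + M) = (8*13 - 18)*(-1429 + 10513/1025) = (104 - 18)*(-1454212/1025) = 86*(-1454212/1025) = -125062232/1025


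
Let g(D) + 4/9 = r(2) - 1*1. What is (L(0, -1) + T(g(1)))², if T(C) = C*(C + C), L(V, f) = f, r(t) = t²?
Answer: 954529/6561 ≈ 145.49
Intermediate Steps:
g(D) = 23/9 (g(D) = -4/9 + (2² - 1*1) = -4/9 + (4 - 1) = -4/9 + 3 = 23/9)
T(C) = 2*C² (T(C) = C*(2*C) = 2*C²)
(L(0, -1) + T(g(1)))² = (-1 + 2*(23/9)²)² = (-1 + 2*(529/81))² = (-1 + 1058/81)² = (977/81)² = 954529/6561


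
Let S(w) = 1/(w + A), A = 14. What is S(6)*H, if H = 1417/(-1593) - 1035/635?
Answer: -50971/404622 ≈ -0.12597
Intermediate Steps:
S(w) = 1/(14 + w) (S(w) = 1/(w + 14) = 1/(14 + w))
H = -509710/202311 (H = 1417*(-1/1593) - 1035*1/635 = -1417/1593 - 207/127 = -509710/202311 ≈ -2.5194)
S(6)*H = -509710/202311/(14 + 6) = -509710/202311/20 = (1/20)*(-509710/202311) = -50971/404622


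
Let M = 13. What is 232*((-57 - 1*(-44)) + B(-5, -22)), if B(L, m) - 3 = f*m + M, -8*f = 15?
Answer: 10266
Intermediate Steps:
f = -15/8 (f = -⅛*15 = -15/8 ≈ -1.8750)
B(L, m) = 16 - 15*m/8 (B(L, m) = 3 + (-15*m/8 + 13) = 3 + (13 - 15*m/8) = 16 - 15*m/8)
232*((-57 - 1*(-44)) + B(-5, -22)) = 232*((-57 - 1*(-44)) + (16 - 15/8*(-22))) = 232*((-57 + 44) + (16 + 165/4)) = 232*(-13 + 229/4) = 232*(177/4) = 10266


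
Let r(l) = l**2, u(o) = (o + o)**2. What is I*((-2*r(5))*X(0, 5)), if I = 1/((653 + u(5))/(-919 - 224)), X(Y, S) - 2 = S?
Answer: 133350/251 ≈ 531.27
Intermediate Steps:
u(o) = 4*o**2 (u(o) = (2*o)**2 = 4*o**2)
X(Y, S) = 2 + S
I = -381/251 (I = 1/((653 + 4*5**2)/(-919 - 224)) = 1/((653 + 4*25)/(-1143)) = 1/((653 + 100)*(-1/1143)) = 1/(753*(-1/1143)) = 1/(-251/381) = -381/251 ≈ -1.5179)
I*((-2*r(5))*X(0, 5)) = -381*(-2*5**2)*(2 + 5)/251 = -381*(-2*25)*7/251 = -(-19050)*7/251 = -381/251*(-350) = 133350/251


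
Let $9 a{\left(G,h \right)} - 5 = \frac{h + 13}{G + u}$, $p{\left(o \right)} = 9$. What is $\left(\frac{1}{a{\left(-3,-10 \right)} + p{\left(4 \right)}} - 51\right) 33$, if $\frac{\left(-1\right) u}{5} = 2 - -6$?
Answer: $- \frac{6205914}{3695} \approx -1679.5$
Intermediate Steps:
$u = -40$ ($u = - 5 \left(2 - -6\right) = - 5 \left(2 + 6\right) = \left(-5\right) 8 = -40$)
$a{\left(G,h \right)} = \frac{5}{9} + \frac{13 + h}{9 \left(-40 + G\right)}$ ($a{\left(G,h \right)} = \frac{5}{9} + \frac{\left(h + 13\right) \frac{1}{G - 40}}{9} = \frac{5}{9} + \frac{\left(13 + h\right) \frac{1}{-40 + G}}{9} = \frac{5}{9} + \frac{\frac{1}{-40 + G} \left(13 + h\right)}{9} = \frac{5}{9} + \frac{13 + h}{9 \left(-40 + G\right)}$)
$\left(\frac{1}{a{\left(-3,-10 \right)} + p{\left(4 \right)}} - 51\right) 33 = \left(\frac{1}{\frac{-187 - 10 + 5 \left(-3\right)}{9 \left(-40 - 3\right)} + 9} - 51\right) 33 = \left(\frac{1}{\frac{-187 - 10 - 15}{9 \left(-43\right)} + 9} - 51\right) 33 = \left(\frac{1}{\frac{1}{9} \left(- \frac{1}{43}\right) \left(-212\right) + 9} - 51\right) 33 = \left(\frac{1}{\frac{212}{387} + 9} - 51\right) 33 = \left(\frac{1}{\frac{3695}{387}} - 51\right) 33 = \left(\frac{387}{3695} - 51\right) 33 = \left(- \frac{188058}{3695}\right) 33 = - \frac{6205914}{3695}$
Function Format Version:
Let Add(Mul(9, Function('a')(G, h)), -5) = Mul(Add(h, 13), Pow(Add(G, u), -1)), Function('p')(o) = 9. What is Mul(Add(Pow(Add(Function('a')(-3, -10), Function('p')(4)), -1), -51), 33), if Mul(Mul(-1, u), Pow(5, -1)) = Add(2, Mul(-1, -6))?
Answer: Rational(-6205914, 3695) ≈ -1679.5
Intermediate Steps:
u = -40 (u = Mul(-5, Add(2, Mul(-1, -6))) = Mul(-5, Add(2, 6)) = Mul(-5, 8) = -40)
Function('a')(G, h) = Add(Rational(5, 9), Mul(Rational(1, 9), Pow(Add(-40, G), -1), Add(13, h))) (Function('a')(G, h) = Add(Rational(5, 9), Mul(Rational(1, 9), Mul(Add(h, 13), Pow(Add(G, -40), -1)))) = Add(Rational(5, 9), Mul(Rational(1, 9), Mul(Add(13, h), Pow(Add(-40, G), -1)))) = Add(Rational(5, 9), Mul(Rational(1, 9), Mul(Pow(Add(-40, G), -1), Add(13, h)))) = Add(Rational(5, 9), Mul(Rational(1, 9), Pow(Add(-40, G), -1), Add(13, h))))
Mul(Add(Pow(Add(Function('a')(-3, -10), Function('p')(4)), -1), -51), 33) = Mul(Add(Pow(Add(Mul(Rational(1, 9), Pow(Add(-40, -3), -1), Add(-187, -10, Mul(5, -3))), 9), -1), -51), 33) = Mul(Add(Pow(Add(Mul(Rational(1, 9), Pow(-43, -1), Add(-187, -10, -15)), 9), -1), -51), 33) = Mul(Add(Pow(Add(Mul(Rational(1, 9), Rational(-1, 43), -212), 9), -1), -51), 33) = Mul(Add(Pow(Add(Rational(212, 387), 9), -1), -51), 33) = Mul(Add(Pow(Rational(3695, 387), -1), -51), 33) = Mul(Add(Rational(387, 3695), -51), 33) = Mul(Rational(-188058, 3695), 33) = Rational(-6205914, 3695)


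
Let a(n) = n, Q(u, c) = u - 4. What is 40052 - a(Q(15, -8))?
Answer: 40041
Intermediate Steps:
Q(u, c) = -4 + u
40052 - a(Q(15, -8)) = 40052 - (-4 + 15) = 40052 - 1*11 = 40052 - 11 = 40041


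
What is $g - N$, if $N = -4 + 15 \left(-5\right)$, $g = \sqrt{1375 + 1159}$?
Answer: $79 + \sqrt{2534} \approx 129.34$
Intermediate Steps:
$g = \sqrt{2534} \approx 50.339$
$N = -79$ ($N = -4 - 75 = -79$)
$g - N = \sqrt{2534} - -79 = \sqrt{2534} + 79 = 79 + \sqrt{2534}$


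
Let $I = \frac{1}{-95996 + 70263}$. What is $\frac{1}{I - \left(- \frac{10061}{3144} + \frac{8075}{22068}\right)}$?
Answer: $\frac{148783471128}{421668768941} \approx 0.35284$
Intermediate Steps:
$I = - \frac{1}{25733}$ ($I = \frac{1}{-25733} = - \frac{1}{25733} \approx -3.8861 \cdot 10^{-5}$)
$\frac{1}{I - \left(- \frac{10061}{3144} + \frac{8075}{22068}\right)} = \frac{1}{- \frac{1}{25733} - \left(- \frac{10061}{3144} + \frac{8075}{22068}\right)} = \frac{1}{- \frac{1}{25733} - - \frac{16386529}{5781816}} = \frac{1}{- \frac{1}{25733} + \left(- \frac{8075}{22068} + \frac{10061}{3144}\right)} = \frac{1}{- \frac{1}{25733} + \frac{16386529}{5781816}} = \frac{1}{\frac{421668768941}{148783471128}} = \frac{148783471128}{421668768941}$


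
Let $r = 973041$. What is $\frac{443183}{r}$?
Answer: $\frac{443183}{973041} \approx 0.45546$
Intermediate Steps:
$\frac{443183}{r} = \frac{443183}{973041}$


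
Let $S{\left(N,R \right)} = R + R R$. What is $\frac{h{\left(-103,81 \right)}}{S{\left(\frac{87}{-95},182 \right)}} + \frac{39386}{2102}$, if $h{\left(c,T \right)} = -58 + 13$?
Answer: $\frac{218615921}{11668202} \approx 18.736$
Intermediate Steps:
$S{\left(N,R \right)} = R + R^{2}$
$h{\left(c,T \right)} = -45$
$\frac{h{\left(-103,81 \right)}}{S{\left(\frac{87}{-95},182 \right)}} + \frac{39386}{2102} = - \frac{45}{182 \left(1 + 182\right)} + \frac{39386}{2102} = - \frac{45}{182 \cdot 183} + 39386 \cdot \frac{1}{2102} = - \frac{45}{33306} + \frac{19693}{1051} = \left(-45\right) \frac{1}{33306} + \frac{19693}{1051} = - \frac{15}{11102} + \frac{19693}{1051} = \frac{218615921}{11668202}$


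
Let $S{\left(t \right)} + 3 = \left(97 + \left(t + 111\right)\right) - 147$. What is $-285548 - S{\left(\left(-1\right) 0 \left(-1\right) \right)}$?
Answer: $-285606$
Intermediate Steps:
$S{\left(t \right)} = 58 + t$ ($S{\left(t \right)} = -3 + \left(\left(97 + \left(t + 111\right)\right) - 147\right) = -3 + \left(\left(97 + \left(111 + t\right)\right) - 147\right) = -3 + \left(\left(208 + t\right) - 147\right) = -3 + \left(61 + t\right) = 58 + t$)
$-285548 - S{\left(\left(-1\right) 0 \left(-1\right) \right)} = -285548 - \left(58 + \left(-1\right) 0 \left(-1\right)\right) = -285548 - \left(58 + 0 \left(-1\right)\right) = -285548 - \left(58 + 0\right) = -285548 - 58 = -285606$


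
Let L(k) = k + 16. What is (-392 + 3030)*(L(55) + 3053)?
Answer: 8241112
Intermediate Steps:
L(k) = 16 + k
(-392 + 3030)*(L(55) + 3053) = (-392 + 3030)*((16 + 55) + 3053) = 2638*(71 + 3053) = 2638*3124 = 8241112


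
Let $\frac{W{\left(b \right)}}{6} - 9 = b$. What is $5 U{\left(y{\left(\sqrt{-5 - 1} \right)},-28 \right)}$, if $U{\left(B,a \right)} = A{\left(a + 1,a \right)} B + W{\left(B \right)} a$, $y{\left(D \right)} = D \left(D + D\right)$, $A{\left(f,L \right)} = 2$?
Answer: $2400$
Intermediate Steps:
$W{\left(b \right)} = 54 + 6 b$
$y{\left(D \right)} = 2 D^{2}$ ($y{\left(D \right)} = D 2 D = 2 D^{2}$)
$U{\left(B,a \right)} = 2 B + a \left(54 + 6 B\right)$ ($U{\left(B,a \right)} = 2 B + \left(54 + 6 B\right) a = 2 B + a \left(54 + 6 B\right)$)
$5 U{\left(y{\left(\sqrt{-5 - 1} \right)},-28 \right)} = 5 \left(2 \cdot 2 \left(\sqrt{-5 - 1}\right)^{2} + 6 \left(-28\right) \left(9 + 2 \left(\sqrt{-5 - 1}\right)^{2}\right)\right) = 5 \left(2 \cdot 2 \left(\sqrt{-6}\right)^{2} + 6 \left(-28\right) \left(9 + 2 \left(\sqrt{-6}\right)^{2}\right)\right) = 5 \left(2 \cdot 2 \left(i \sqrt{6}\right)^{2} + 6 \left(-28\right) \left(9 + 2 \left(i \sqrt{6}\right)^{2}\right)\right) = 5 \left(2 \cdot 2 \left(-6\right) + 6 \left(-28\right) \left(9 + 2 \left(-6\right)\right)\right) = 5 \left(2 \left(-12\right) + 6 \left(-28\right) \left(9 - 12\right)\right) = 5 \left(-24 + 6 \left(-28\right) \left(-3\right)\right) = 5 \left(-24 + 504\right) = 5 \cdot 480 = 2400$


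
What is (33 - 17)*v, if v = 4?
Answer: 64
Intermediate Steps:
(33 - 17)*v = (33 - 17)*4 = 16*4 = 64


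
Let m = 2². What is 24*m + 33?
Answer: 129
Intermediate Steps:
m = 4
24*m + 33 = 24*4 + 33 = 96 + 33 = 129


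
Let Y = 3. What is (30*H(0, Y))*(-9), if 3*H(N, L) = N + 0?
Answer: 0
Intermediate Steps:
H(N, L) = N/3 (H(N, L) = (N + 0)/3 = N/3)
(30*H(0, Y))*(-9) = (30*((⅓)*0))*(-9) = (30*0)*(-9) = 0*(-9) = 0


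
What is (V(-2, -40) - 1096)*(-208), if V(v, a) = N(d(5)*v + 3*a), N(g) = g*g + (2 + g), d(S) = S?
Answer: -3260608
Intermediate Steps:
N(g) = 2 + g + g**2 (N(g) = g**2 + (2 + g) = 2 + g + g**2)
V(v, a) = 2 + (3*a + 5*v)**2 + 3*a + 5*v (V(v, a) = 2 + (5*v + 3*a) + (5*v + 3*a)**2 = 2 + (3*a + 5*v) + (3*a + 5*v)**2 = 2 + (3*a + 5*v)**2 + 3*a + 5*v)
(V(-2, -40) - 1096)*(-208) = ((2 + (3*(-40) + 5*(-2))**2 + 3*(-40) + 5*(-2)) - 1096)*(-208) = ((2 + (-120 - 10)**2 - 120 - 10) - 1096)*(-208) = ((2 + (-130)**2 - 120 - 10) - 1096)*(-208) = ((2 + 16900 - 120 - 10) - 1096)*(-208) = (16772 - 1096)*(-208) = 15676*(-208) = -3260608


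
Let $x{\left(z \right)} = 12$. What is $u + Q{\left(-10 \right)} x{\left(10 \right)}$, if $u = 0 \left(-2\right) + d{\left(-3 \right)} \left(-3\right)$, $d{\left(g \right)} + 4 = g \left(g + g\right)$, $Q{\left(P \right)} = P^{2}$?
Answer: $1158$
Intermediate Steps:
$d{\left(g \right)} = -4 + 2 g^{2}$ ($d{\left(g \right)} = -4 + g \left(g + g\right) = -4 + g 2 g = -4 + 2 g^{2}$)
$u = -42$ ($u = 0 \left(-2\right) + \left(-4 + 2 \left(-3\right)^{2}\right) \left(-3\right) = 0 + \left(-4 + 2 \cdot 9\right) \left(-3\right) = 0 + \left(-4 + 18\right) \left(-3\right) = 0 + 14 \left(-3\right) = 0 - 42 = -42$)
$u + Q{\left(-10 \right)} x{\left(10 \right)} = -42 + \left(-10\right)^{2} \cdot 12 = -42 + 100 \cdot 12 = -42 + 1200 = 1158$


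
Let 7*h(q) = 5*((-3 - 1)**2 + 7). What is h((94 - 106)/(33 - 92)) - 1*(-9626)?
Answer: 67497/7 ≈ 9642.4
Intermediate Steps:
h(q) = 115/7 (h(q) = (5*((-3 - 1)**2 + 7))/7 = (5*((-4)**2 + 7))/7 = (5*(16 + 7))/7 = (5*23)/7 = (1/7)*115 = 115/7)
h((94 - 106)/(33 - 92)) - 1*(-9626) = 115/7 - 1*(-9626) = 115/7 + 9626 = 67497/7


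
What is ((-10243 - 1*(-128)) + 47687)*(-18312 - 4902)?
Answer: -872196408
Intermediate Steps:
((-10243 - 1*(-128)) + 47687)*(-18312 - 4902) = ((-10243 + 128) + 47687)*(-23214) = (-10115 + 47687)*(-23214) = 37572*(-23214) = -872196408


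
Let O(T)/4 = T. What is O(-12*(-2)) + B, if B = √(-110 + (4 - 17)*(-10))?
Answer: 96 + 2*√5 ≈ 100.47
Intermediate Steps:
O(T) = 4*T
B = 2*√5 (B = √(-110 - 13*(-10)) = √(-110 + 130) = √20 = 2*√5 ≈ 4.4721)
O(-12*(-2)) + B = 4*(-12*(-2)) + 2*√5 = 4*24 + 2*√5 = 96 + 2*√5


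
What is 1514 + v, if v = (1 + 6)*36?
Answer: 1766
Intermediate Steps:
v = 252 (v = 7*36 = 252)
1514 + v = 1514 + 252 = 1766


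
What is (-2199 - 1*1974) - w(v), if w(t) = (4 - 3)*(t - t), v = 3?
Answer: -4173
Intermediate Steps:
w(t) = 0 (w(t) = 1*0 = 0)
(-2199 - 1*1974) - w(v) = (-2199 - 1*1974) - 1*0 = (-2199 - 1974) + 0 = -4173 + 0 = -4173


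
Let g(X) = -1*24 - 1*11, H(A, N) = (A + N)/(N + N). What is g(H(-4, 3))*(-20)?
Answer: 700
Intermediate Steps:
H(A, N) = (A + N)/(2*N) (H(A, N) = (A + N)/((2*N)) = (A + N)*(1/(2*N)) = (A + N)/(2*N))
g(X) = -35 (g(X) = -24 - 11 = -35)
g(H(-4, 3))*(-20) = -35*(-20) = 700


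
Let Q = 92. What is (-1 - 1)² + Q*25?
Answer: 2304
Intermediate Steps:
(-1 - 1)² + Q*25 = (-1 - 1)² + 92*25 = (-2)² + 2300 = 4 + 2300 = 2304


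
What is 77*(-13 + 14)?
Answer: 77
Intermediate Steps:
77*(-13 + 14) = 77*1 = 77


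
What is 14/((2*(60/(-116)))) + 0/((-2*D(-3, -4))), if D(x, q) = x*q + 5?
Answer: -203/15 ≈ -13.533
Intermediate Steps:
D(x, q) = 5 + q*x (D(x, q) = q*x + 5 = 5 + q*x)
14/((2*(60/(-116)))) + 0/((-2*D(-3, -4))) = 14/((2*(60/(-116)))) + 0/((-2*(5 - 4*(-3)))) = 14/((2*(60*(-1/116)))) + 0/((-2*(5 + 12))) = 14/((2*(-15/29))) + 0/((-2*17)) = 14/(-30/29) + 0/(-34) = 14*(-29/30) + 0*(-1/34) = -203/15 + 0 = -203/15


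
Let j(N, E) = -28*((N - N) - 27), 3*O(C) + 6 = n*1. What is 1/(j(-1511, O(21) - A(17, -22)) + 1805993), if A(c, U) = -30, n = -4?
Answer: 1/1806749 ≈ 5.5348e-7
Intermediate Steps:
O(C) = -10/3 (O(C) = -2 + (-4*1)/3 = -2 + (⅓)*(-4) = -2 - 4/3 = -10/3)
j(N, E) = 756 (j(N, E) = -28*(0 - 27) = -28*(-27) = 756)
1/(j(-1511, O(21) - A(17, -22)) + 1805993) = 1/(756 + 1805993) = 1/1806749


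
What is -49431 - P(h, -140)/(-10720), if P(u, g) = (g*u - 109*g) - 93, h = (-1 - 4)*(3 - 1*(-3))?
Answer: -529880953/10720 ≈ -49429.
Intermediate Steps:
h = -30 (h = -5*(3 + 3) = -5*6 = -30)
P(u, g) = -93 - 109*g + g*u (P(u, g) = (-109*g + g*u) - 93 = -93 - 109*g + g*u)
-49431 - P(h, -140)/(-10720) = -49431 - (-93 - 109*(-140) - 140*(-30))/(-10720) = -49431 - (-93 + 15260 + 4200)*(-1)/10720 = -49431 - 19367*(-1)/10720 = -49431 - 1*(-19367/10720) = -49431 + 19367/10720 = -529880953/10720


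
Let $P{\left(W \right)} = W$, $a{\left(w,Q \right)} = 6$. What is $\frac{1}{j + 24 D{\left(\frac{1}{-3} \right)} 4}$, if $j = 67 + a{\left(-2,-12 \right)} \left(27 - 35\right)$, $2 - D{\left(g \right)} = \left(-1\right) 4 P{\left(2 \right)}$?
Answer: $\frac{1}{979} \approx 0.0010215$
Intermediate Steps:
$D{\left(g \right)} = 10$ ($D{\left(g \right)} = 2 - \left(-1\right) 4 \cdot 2 = 2 - \left(-4\right) 2 = 2 - -8 = 2 + 8 = 10$)
$j = 19$ ($j = 67 + 6 \left(27 - 35\right) = 67 + 6 \left(-8\right) = 67 - 48 = 19$)
$\frac{1}{j + 24 D{\left(\frac{1}{-3} \right)} 4} = \frac{1}{19 + 24 \cdot 10 \cdot 4} = \frac{1}{19 + 240 \cdot 4} = \frac{1}{19 + 960} = \frac{1}{979}$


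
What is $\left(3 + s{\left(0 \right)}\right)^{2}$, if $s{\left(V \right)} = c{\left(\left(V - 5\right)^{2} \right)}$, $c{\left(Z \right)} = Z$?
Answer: $784$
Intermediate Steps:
$s{\left(V \right)} = \left(-5 + V\right)^{2}$ ($s{\left(V \right)} = \left(V - 5\right)^{2} = \left(-5 + V\right)^{2}$)
$\left(3 + s{\left(0 \right)}\right)^{2} = \left(3 + \left(-5 + 0\right)^{2}\right)^{2} = \left(3 + \left(-5\right)^{2}\right)^{2} = \left(3 + 25\right)^{2} = 28^{2} = 784$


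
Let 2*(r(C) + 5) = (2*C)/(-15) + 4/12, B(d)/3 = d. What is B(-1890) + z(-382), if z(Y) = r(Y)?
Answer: -169481/30 ≈ -5649.4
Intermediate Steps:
B(d) = 3*d
r(C) = -29/6 - C/15 (r(C) = -5 + ((2*C)/(-15) + 4/12)/2 = -5 + ((2*C)*(-1/15) + 4*(1/12))/2 = -5 + (-2*C/15 + 1/3)/2 = -5 + (1/3 - 2*C/15)/2 = -5 + (1/6 - C/15) = -29/6 - C/15)
z(Y) = -29/6 - Y/15
B(-1890) + z(-382) = 3*(-1890) + (-29/6 - 1/15*(-382)) = -5670 + (-29/6 + 382/15) = -5670 + 619/30 = -169481/30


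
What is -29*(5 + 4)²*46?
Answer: -108054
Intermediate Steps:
-29*(5 + 4)²*46 = -29*9²*46 = -29*81*46 = -2349*46 = -108054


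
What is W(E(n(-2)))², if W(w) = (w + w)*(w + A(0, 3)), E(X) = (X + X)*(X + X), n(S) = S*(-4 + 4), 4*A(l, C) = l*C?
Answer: 0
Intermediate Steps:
A(l, C) = C*l/4 (A(l, C) = (l*C)/4 = (C*l)/4 = C*l/4)
n(S) = 0 (n(S) = S*0 = 0)
E(X) = 4*X² (E(X) = (2*X)*(2*X) = 4*X²)
W(w) = 2*w² (W(w) = (w + w)*(w + (¼)*3*0) = (2*w)*(w + 0) = (2*w)*w = 2*w²)
W(E(n(-2)))² = (2*(4*0²)²)² = (2*(4*0)²)² = (2*0²)² = (2*0)² = 0² = 0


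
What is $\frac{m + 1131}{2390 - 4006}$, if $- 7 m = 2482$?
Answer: $- \frac{5435}{11312} \approx -0.48046$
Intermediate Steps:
$m = - \frac{2482}{7}$ ($m = \left(- \frac{1}{7}\right) 2482 = - \frac{2482}{7} \approx -354.57$)
$\frac{m + 1131}{2390 - 4006} = \frac{- \frac{2482}{7} + 1131}{2390 - 4006} = \frac{5435}{7 \left(-1616\right)} = \frac{5435}{7} \left(- \frac{1}{1616}\right) = - \frac{5435}{11312}$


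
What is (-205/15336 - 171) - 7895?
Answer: -123700381/15336 ≈ -8066.0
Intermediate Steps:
(-205/15336 - 171) - 7895 = -2622661/15336 - 7895 = -123700381/15336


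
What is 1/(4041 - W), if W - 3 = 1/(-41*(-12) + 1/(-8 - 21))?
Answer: 14267/57610117 ≈ 0.00024765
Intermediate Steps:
W = 42830/14267 (W = 3 + 1/(-41*(-12) + 1/(-8 - 21)) = 3 + 1/(492 + 1/(-29)) = 3 + 1/(492 - 1/29) = 3 + 1/(14267/29) = 3 + 29/14267 = 42830/14267 ≈ 3.0020)
1/(4041 - W) = 1/(4041 - 1*42830/14267) = 1/(4041 - 42830/14267) = 1/(57610117/14267) = 14267/57610117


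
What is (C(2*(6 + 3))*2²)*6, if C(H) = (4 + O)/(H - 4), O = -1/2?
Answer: 6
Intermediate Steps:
O = -½ (O = -1*½ = -½ ≈ -0.50000)
C(H) = 7/(2*(-4 + H)) (C(H) = (4 - ½)/(H - 4) = 7/(2*(-4 + H)))
(C(2*(6 + 3))*2²)*6 = ((7/(2*(-4 + 2*(6 + 3))))*2²)*6 = ((7/(2*(-4 + 2*9)))*4)*6 = ((7/(2*(-4 + 18)))*4)*6 = (((7/2)/14)*4)*6 = (((7/2)*(1/14))*4)*6 = ((¼)*4)*6 = 1*6 = 6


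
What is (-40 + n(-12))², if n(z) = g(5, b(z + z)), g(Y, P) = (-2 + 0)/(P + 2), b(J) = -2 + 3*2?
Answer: 14641/9 ≈ 1626.8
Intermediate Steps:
b(J) = 4 (b(J) = -2 + 6 = 4)
g(Y, P) = -2/(2 + P)
n(z) = -⅓ (n(z) = -2/(2 + 4) = -2/6 = -2*⅙ = -⅓)
(-40 + n(-12))² = (-40 - ⅓)² = (-121/3)² = 14641/9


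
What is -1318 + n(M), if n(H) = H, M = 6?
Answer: -1312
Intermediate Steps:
-1318 + n(M) = -1318 + 6 = -1312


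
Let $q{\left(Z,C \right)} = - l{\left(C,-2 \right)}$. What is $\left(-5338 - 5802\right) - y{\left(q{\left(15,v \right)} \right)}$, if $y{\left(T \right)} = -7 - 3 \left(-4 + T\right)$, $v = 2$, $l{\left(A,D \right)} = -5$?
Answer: $-11130$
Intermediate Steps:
$q{\left(Z,C \right)} = 5$ ($q{\left(Z,C \right)} = \left(-1\right) \left(-5\right) = 5$)
$y{\left(T \right)} = 5 - 3 T$ ($y{\left(T \right)} = -7 - \left(-12 + 3 T\right) = 5 - 3 T$)
$\left(-5338 - 5802\right) - y{\left(q{\left(15,v \right)} \right)} = \left(-5338 - 5802\right) - \left(5 - 15\right) = -11140 - \left(5 - 15\right) = -11140 - -10 = -11140 + 10 = -11130$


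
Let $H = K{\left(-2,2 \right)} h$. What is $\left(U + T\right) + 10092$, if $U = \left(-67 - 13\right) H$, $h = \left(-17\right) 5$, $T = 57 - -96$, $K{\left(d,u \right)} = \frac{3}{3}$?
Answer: $17045$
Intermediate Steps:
$K{\left(d,u \right)} = 1$ ($K{\left(d,u \right)} = 3 \cdot \frac{1}{3} = 1$)
$T = 153$ ($T = 57 + 96 = 153$)
$h = -85$
$H = -85$ ($H = 1 \left(-85\right) = -85$)
$U = 6800$ ($U = \left(-67 - 13\right) \left(-85\right) = \left(-80\right) \left(-85\right) = 6800$)
$\left(U + T\right) + 10092 = \left(6800 + 153\right) + 10092 = 6953 + 10092 = 17045$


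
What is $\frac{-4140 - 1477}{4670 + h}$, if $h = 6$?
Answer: $- \frac{5617}{4676} \approx -1.2012$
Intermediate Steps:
$\frac{-4140 - 1477}{4670 + h} = \frac{-4140 - 1477}{4670 + 6} = - \frac{5617}{4676}$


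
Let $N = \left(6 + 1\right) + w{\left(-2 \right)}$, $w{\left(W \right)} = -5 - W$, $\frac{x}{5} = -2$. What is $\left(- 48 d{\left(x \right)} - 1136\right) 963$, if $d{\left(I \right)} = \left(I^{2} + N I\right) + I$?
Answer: $-3405168$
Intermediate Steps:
$x = -10$ ($x = 5 \left(-2\right) = -10$)
$N = 4$ ($N = \left(6 + 1\right) - 3 = 7 + \left(-5 + 2\right) = 7 - 3 = 4$)
$d{\left(I \right)} = I^{2} + 5 I$ ($d{\left(I \right)} = \left(I^{2} + 4 I\right) + I = I^{2} + 5 I$)
$\left(- 48 d{\left(x \right)} - 1136\right) 963 = \left(- 48 \left(- 10 \left(5 - 10\right)\right) - 1136\right) 963 = \left(- 48 \left(\left(-10\right) \left(-5\right)\right) - 1136\right) 963 = \left(\left(-48\right) 50 - 1136\right) 963 = \left(-2400 - 1136\right) 963 = \left(-3536\right) 963 = -3405168$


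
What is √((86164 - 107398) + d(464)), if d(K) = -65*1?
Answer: 19*I*√59 ≈ 145.94*I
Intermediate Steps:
d(K) = -65
√((86164 - 107398) + d(464)) = √((86164 - 107398) - 65) = √(-21234 - 65) = √(-21299) = 19*I*√59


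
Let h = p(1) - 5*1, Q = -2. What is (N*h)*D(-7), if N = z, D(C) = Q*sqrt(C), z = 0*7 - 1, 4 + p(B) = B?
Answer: -16*I*sqrt(7) ≈ -42.332*I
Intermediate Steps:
p(B) = -4 + B
z = -1 (z = 0 - 1 = -1)
D(C) = -2*sqrt(C)
h = -8 (h = (-4 + 1) - 5*1 = -3 - 5 = -8)
N = -1
(N*h)*D(-7) = (-1*(-8))*(-2*I*sqrt(7)) = 8*(-2*I*sqrt(7)) = -16*I*sqrt(7)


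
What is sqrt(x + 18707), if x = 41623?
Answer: sqrt(60330) ≈ 245.62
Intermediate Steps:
sqrt(x + 18707) = sqrt(41623 + 18707) = sqrt(60330)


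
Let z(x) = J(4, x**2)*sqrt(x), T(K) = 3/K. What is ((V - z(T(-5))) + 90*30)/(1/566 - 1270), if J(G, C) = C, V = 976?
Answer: -2080616/718819 + 5094*I*sqrt(15)/89852375 ≈ -2.8945 + 0.00021957*I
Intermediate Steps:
z(x) = x**(5/2) (z(x) = x**2*sqrt(x) = x**(5/2))
((V - z(T(-5))) + 90*30)/(1/566 - 1270) = ((976 - (3/(-5))**(5/2)) + 90*30)/(1/566 - 1270) = ((976 - (3*(-1/5))**(5/2)) + 2700)/(1/566 - 1270) = ((976 - (-3/5)**(5/2)) + 2700)/(-718819/566) = ((976 - 9*I*sqrt(15)/125) + 2700)*(-566/718819) = (3676 - 9*I*sqrt(15)/125)*(-566/718819) = -2080616/718819 + 5094*I*sqrt(15)/89852375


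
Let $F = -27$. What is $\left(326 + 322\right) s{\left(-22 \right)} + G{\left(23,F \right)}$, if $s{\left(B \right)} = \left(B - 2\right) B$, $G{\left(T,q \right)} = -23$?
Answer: $342121$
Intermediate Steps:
$s{\left(B \right)} = B \left(-2 + B\right)$ ($s{\left(B \right)} = \left(-2 + B\right) B = B \left(-2 + B\right)$)
$\left(326 + 322\right) s{\left(-22 \right)} + G{\left(23,F \right)} = \left(326 + 322\right) \left(- 22 \left(-2 - 22\right)\right) - 23 = 648 \left(\left(-22\right) \left(-24\right)\right) - 23 = 648 \cdot 528 - 23 = 342144 - 23 = 342121$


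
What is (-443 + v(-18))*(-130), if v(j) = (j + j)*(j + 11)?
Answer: 24830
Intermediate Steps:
v(j) = 2*j*(11 + j) (v(j) = (2*j)*(11 + j) = 2*j*(11 + j))
(-443 + v(-18))*(-130) = (-443 + 2*(-18)*(11 - 18))*(-130) = (-443 + 2*(-18)*(-7))*(-130) = (-443 + 252)*(-130) = -191*(-130) = 24830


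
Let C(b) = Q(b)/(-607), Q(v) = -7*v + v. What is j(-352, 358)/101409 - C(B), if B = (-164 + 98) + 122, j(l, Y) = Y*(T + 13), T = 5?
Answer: -10053972/20518421 ≈ -0.49000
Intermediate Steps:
j(l, Y) = 18*Y (j(l, Y) = Y*(5 + 13) = Y*18 = 18*Y)
Q(v) = -6*v
B = 56 (B = -66 + 122 = 56)
C(b) = 6*b/607 (C(b) = -6*b/(-607) = -6*b*(-1/607) = 6*b/607)
j(-352, 358)/101409 - C(B) = (18*358)/101409 - 6*56/607 = 6444*(1/101409) - 1*336/607 = 2148/33803 - 336/607 = -10053972/20518421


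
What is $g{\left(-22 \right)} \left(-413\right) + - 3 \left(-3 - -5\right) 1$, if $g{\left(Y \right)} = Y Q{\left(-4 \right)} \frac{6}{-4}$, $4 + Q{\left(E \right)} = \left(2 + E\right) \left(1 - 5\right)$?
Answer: $-54522$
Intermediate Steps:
$Q{\left(E \right)} = -12 - 4 E$ ($Q{\left(E \right)} = -4 + \left(2 + E\right) \left(1 - 5\right) = -4 + \left(2 + E\right) \left(-4\right) = -4 - \left(8 + 4 E\right) = -12 - 4 E$)
$g{\left(Y \right)} = - 6 Y$ ($g{\left(Y \right)} = Y \left(-12 - -16\right) \frac{6}{-4} = Y \left(-12 + 16\right) 6 \left(- \frac{1}{4}\right) = Y 4 \left(- \frac{3}{2}\right) = 4 Y \left(- \frac{3}{2}\right) = - 6 Y$)
$g{\left(-22 \right)} \left(-413\right) + - 3 \left(-3 - -5\right) 1 = \left(-6\right) \left(-22\right) \left(-413\right) + - 3 \left(-3 - -5\right) 1 = 132 \left(-413\right) + - 3 \left(-3 + 5\right) 1 = -54516 + \left(-3\right) 2 \cdot 1 = -54516 - 6 = -54522$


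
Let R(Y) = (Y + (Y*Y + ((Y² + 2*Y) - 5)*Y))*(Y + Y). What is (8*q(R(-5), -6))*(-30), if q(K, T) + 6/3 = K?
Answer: -71520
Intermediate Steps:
R(Y) = 2*Y*(Y + Y² + Y*(-5 + Y² + 2*Y)) (R(Y) = (Y + (Y² + (-5 + Y² + 2*Y)*Y))*(2*Y) = (Y + (Y² + Y*(-5 + Y² + 2*Y)))*(2*Y) = (Y + Y² + Y*(-5 + Y² + 2*Y))*(2*Y) = 2*Y*(Y + Y² + Y*(-5 + Y² + 2*Y)))
q(K, T) = -2 + K
(8*q(R(-5), -6))*(-30) = (8*(-2 + 2*(-5)²*(-4 + (-5)² + 3*(-5))))*(-30) = (8*(-2 + 2*25*(-4 + 25 - 15)))*(-30) = (8*(-2 + 2*25*6))*(-30) = (8*(-2 + 300))*(-30) = (8*298)*(-30) = 2384*(-30) = -71520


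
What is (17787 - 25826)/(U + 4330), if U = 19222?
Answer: -8039/23552 ≈ -0.34133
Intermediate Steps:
(17787 - 25826)/(U + 4330) = (17787 - 25826)/(19222 + 4330) = -8039/23552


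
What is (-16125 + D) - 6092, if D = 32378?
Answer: 10161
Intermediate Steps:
(-16125 + D) - 6092 = (-16125 + 32378) - 6092 = 16253 - 6092 = 10161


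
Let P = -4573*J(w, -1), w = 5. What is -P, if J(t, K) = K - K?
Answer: 0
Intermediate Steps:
J(t, K) = 0
P = 0 (P = -4573*0 = 0)
-P = -1*0 = 0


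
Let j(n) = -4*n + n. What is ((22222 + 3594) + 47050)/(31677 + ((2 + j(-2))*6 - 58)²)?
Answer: 72866/31777 ≈ 2.2930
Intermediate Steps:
j(n) = -3*n
((22222 + 3594) + 47050)/(31677 + ((2 + j(-2))*6 - 58)²) = ((22222 + 3594) + 47050)/(31677 + ((2 - 3*(-2))*6 - 58)²) = (25816 + 47050)/(31677 + ((2 + 6)*6 - 58)²) = 72866/(31677 + (8*6 - 58)²) = 72866/(31677 + (48 - 58)²) = 72866/(31677 + (-10)²) = 72866/(31677 + 100) = 72866/31777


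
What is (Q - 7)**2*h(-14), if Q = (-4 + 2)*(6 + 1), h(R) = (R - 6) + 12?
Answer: -3528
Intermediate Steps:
h(R) = 6 + R (h(R) = (-6 + R) + 12 = 6 + R)
Q = -14 (Q = -2*7 = -14)
(Q - 7)**2*h(-14) = (-14 - 7)**2*(6 - 14) = (-21)**2*(-8) = 441*(-8) = -3528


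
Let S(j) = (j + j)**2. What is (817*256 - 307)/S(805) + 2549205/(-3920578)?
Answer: -82700016687/145179003340 ≈ -0.56964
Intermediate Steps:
S(j) = 4*j**2 (S(j) = (2*j)**2 = 4*j**2)
(817*256 - 307)/S(805) + 2549205/(-3920578) = (817*256 - 307)/((4*805**2)) + 2549205/(-3920578) = (209152 - 307)/((4*648025)) + 2549205*(-1/3920578) = 208845/2592100 - 2549205/3920578 = 208845*(1/2592100) - 2549205/3920578 = 5967/74060 - 2549205/3920578 = -82700016687/145179003340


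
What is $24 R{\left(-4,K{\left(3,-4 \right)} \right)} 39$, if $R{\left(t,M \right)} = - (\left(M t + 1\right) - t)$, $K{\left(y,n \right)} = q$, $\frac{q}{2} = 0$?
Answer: $-4680$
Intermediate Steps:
$q = 0$ ($q = 2 \cdot 0 = 0$)
$K{\left(y,n \right)} = 0$
$R{\left(t,M \right)} = -1 + t - M t$ ($R{\left(t,M \right)} = - (\left(1 + M t\right) - t) = - (1 - t + M t) = -1 + t - M t$)
$24 R{\left(-4,K{\left(3,-4 \right)} \right)} 39 = 24 \left(-1 - 4 - 0 \left(-4\right)\right) 39 = 24 \left(-1 - 4 + 0\right) 39 = 24 \left(-5\right) 39 = \left(-120\right) 39 = -4680$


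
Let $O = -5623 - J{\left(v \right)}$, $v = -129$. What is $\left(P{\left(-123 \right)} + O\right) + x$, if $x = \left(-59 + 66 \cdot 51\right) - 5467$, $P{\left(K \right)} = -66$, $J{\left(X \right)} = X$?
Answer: $-7720$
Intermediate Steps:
$O = -5494$ ($O = -5623 - -129 = -5623 + 129 = -5494$)
$x = -2160$ ($x = \left(-59 + 3366\right) - 5467 = 3307 - 5467 = -2160$)
$\left(P{\left(-123 \right)} + O\right) + x = \left(-66 - 5494\right) - 2160 = -5560 - 2160 = -7720$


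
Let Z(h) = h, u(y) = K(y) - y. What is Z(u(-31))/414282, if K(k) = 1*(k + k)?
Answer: -31/414282 ≈ -7.4828e-5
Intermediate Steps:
K(k) = 2*k (K(k) = 1*(2*k) = 2*k)
u(y) = y (u(y) = 2*y - y = y)
Z(u(-31))/414282 = -31/414282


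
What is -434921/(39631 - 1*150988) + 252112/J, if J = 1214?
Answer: 14301215039/67593699 ≈ 211.58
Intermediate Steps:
-434921/(39631 - 1*150988) + 252112/J = -434921/(39631 - 1*150988) + 252112/1214 = -434921/(39631 - 150988) + 252112*(1/1214) = -434921/(-111357) + 126056/607 = -434921*(-1/111357) + 126056/607 = 434921/111357 + 126056/607 = 14301215039/67593699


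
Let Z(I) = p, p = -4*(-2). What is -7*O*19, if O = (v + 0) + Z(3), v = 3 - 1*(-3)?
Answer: -1862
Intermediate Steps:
p = 8
Z(I) = 8
v = 6 (v = 3 + 3 = 6)
O = 14 (O = (6 + 0) + 8 = 6 + 8 = 14)
-7*O*19 = -7*14*19 = -98*19 = -1862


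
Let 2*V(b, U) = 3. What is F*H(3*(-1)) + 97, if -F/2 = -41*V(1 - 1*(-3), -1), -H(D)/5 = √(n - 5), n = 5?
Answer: 97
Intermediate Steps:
V(b, U) = 3/2 (V(b, U) = (½)*3 = 3/2)
H(D) = 0 (H(D) = -5*√(5 - 5) = -5*√0 = -5*0 = 0)
F = 123 (F = -(-82)*3/2 = -2*(-123/2) = 123)
F*H(3*(-1)) + 97 = 123*0 + 97 = 0 + 97 = 97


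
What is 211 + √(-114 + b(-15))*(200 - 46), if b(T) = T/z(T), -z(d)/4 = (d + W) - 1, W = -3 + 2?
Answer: 211 + 231*I*√14671/17 ≈ 211.0 + 1645.9*I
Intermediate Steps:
W = -1
z(d) = 8 - 4*d (z(d) = -4*((d - 1) - 1) = -4*((-1 + d) - 1) = -4*(-2 + d) = 8 - 4*d)
b(T) = T/(8 - 4*T)
211 + √(-114 + b(-15))*(200 - 46) = 211 + √(-114 - 1*(-15)/(-8 + 4*(-15)))*(200 - 46) = 211 + √(-114 - 1*(-15)/(-8 - 60))*154 = 211 + √(-114 - 1*(-15)/(-68))*154 = 211 + √(-114 - 1*(-15)*(-1/68))*154 = 211 + √(-114 - 15/68)*154 = 211 + √(-7767/68)*154 = 211 + (3*I*√14671/34)*154 = 211 + 231*I*√14671/17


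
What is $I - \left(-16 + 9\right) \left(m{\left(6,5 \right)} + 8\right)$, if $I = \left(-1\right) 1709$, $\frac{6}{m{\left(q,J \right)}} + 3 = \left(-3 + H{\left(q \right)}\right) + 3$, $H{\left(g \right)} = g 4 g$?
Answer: $- \frac{77677}{47} \approx -1652.7$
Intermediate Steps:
$H{\left(g \right)} = 4 g^{2}$ ($H{\left(g \right)} = 4 g g = 4 g^{2}$)
$m{\left(q,J \right)} = \frac{6}{-3 + 4 q^{2}}$ ($m{\left(q,J \right)} = \frac{6}{-3 + \left(\left(-3 + 4 q^{2}\right) + 3\right)} = \frac{6}{-3 + 4 q^{2}}$)
$I = -1709$
$I - \left(-16 + 9\right) \left(m{\left(6,5 \right)} + 8\right) = -1709 - \left(-16 + 9\right) \left(\frac{6}{-3 + 4 \cdot 6^{2}} + 8\right) = -1709 - - 7 \left(\frac{6}{-3 + 4 \cdot 36} + 8\right) = -1709 - - 7 \left(\frac{6}{-3 + 144} + 8\right) = -1709 - - 7 \left(\frac{6}{141} + 8\right) = -1709 - - 7 \left(6 \cdot \frac{1}{141} + 8\right) = -1709 - - 7 \left(\frac{2}{47} + 8\right) = -1709 - \left(-7\right) \frac{378}{47} = -1709 - - \frac{2646}{47} = -1709 + \frac{2646}{47} = - \frac{77677}{47}$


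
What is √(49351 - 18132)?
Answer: √31219 ≈ 176.69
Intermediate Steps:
√(49351 - 18132) = √31219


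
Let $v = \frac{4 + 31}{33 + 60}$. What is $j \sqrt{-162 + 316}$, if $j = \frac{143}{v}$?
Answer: $\frac{13299 \sqrt{154}}{35} \approx 4715.3$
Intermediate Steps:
$v = \frac{35}{93} \approx 0.37634$
$j = \frac{13299}{35}$ ($j = \frac{143}{\frac{35}{93}} = 143 \cdot \frac{93}{35} = \frac{13299}{35} \approx 379.97$)
$j \sqrt{-162 + 316} = \frac{13299 \sqrt{-162 + 316}}{35} = \frac{13299 \sqrt{154}}{35}$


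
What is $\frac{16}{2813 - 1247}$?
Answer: $\frac{8}{783} \approx 0.010217$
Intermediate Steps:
$\frac{16}{2813 - 1247} = \frac{16}{1566} = 16 \cdot \frac{1}{1566} = \frac{8}{783}$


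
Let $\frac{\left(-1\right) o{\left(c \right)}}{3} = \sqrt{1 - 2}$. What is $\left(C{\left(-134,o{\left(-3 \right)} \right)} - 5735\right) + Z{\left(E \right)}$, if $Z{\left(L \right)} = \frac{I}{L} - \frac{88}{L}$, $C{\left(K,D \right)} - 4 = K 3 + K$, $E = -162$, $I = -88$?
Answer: $- \frac{507539}{81} \approx -6265.9$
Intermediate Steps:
$o{\left(c \right)} = - 3 i$ ($o{\left(c \right)} = - 3 \sqrt{1 - 2} = - 3 \sqrt{-1} = - 3 i$)
$C{\left(K,D \right)} = 4 + 4 K$ ($C{\left(K,D \right)} = 4 + \left(K 3 + K\right) = 4 + \left(3 K + K\right) = 4 + 4 K$)
$Z{\left(L \right)} = - \frac{176}{L}$ ($Z{\left(L \right)} = - \frac{88}{L} - \frac{88}{L} = - \frac{176}{L}$)
$\left(C{\left(-134,o{\left(-3 \right)} \right)} - 5735\right) + Z{\left(E \right)} = \left(\left(4 + 4 \left(-134\right)\right) - 5735\right) - \frac{176}{-162} = \left(\left(4 - 536\right) - 5735\right) - - \frac{88}{81} = \left(-532 - 5735\right) + \frac{88}{81} = -6267 + \frac{88}{81} = - \frac{507539}{81}$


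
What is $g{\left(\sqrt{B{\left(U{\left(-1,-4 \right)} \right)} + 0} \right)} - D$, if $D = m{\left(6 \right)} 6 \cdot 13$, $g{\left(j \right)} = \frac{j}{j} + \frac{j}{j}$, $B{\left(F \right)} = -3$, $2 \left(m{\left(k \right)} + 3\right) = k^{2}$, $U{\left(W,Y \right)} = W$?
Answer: $-1168$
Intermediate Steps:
$m{\left(k \right)} = -3 + \frac{k^{2}}{2}$
$g{\left(j \right)} = 2$ ($g{\left(j \right)} = 1 + 1 = 2$)
$D = 1170$ ($D = \left(-3 + \frac{6^{2}}{2}\right) 6 \cdot 13 = \left(-3 + \frac{1}{2} \cdot 36\right) 6 \cdot 13 = \left(-3 + 18\right) 6 \cdot 13 = 15 \cdot 6 \cdot 13 = 90 \cdot 13 = 1170$)
$g{\left(\sqrt{B{\left(U{\left(-1,-4 \right)} \right)} + 0} \right)} - D = 2 - 1170 = -1168$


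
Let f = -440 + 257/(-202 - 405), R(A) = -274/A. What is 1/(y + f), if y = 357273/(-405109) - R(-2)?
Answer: -245901163/142205948775 ≈ -0.0017292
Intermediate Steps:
f = -267337/607 (f = -440 + 257/(-607) = -440 + 257*(-1/607) = -440 - 257/607 = -267337/607 ≈ -440.42)
y = -55857206/405109 (y = 357273/(-405109) - (-274)/(-2) = 357273*(-1/405109) - (-274)*(-1)/2 = -357273/405109 - 1*137 = -357273/405109 - 137 = -55857206/405109 ≈ -137.88)
1/(y + f) = 1/(-55857206/405109 - 267337/607) = 1/(-142205948775/245901163) = -245901163/142205948775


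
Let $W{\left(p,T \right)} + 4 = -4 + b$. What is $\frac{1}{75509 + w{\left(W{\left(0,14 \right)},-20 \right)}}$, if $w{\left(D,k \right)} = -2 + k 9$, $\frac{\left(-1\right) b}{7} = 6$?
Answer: $\frac{1}{75327} \approx 1.3275 \cdot 10^{-5}$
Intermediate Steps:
$b = -42$ ($b = \left(-7\right) 6 = -42$)
$W{\left(p,T \right)} = -50$ ($W{\left(p,T \right)} = -4 - 46 = -50$)
$w{\left(D,k \right)} = -2 + 9 k$
$\frac{1}{75509 + w{\left(W{\left(0,14 \right)},-20 \right)}} = \frac{1}{75509 + \left(-2 + 9 \left(-20\right)\right)} = \frac{1}{75509 - 182} = \frac{1}{75327}$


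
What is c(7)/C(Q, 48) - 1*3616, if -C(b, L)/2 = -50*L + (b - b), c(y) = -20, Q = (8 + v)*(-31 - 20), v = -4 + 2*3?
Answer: -867841/240 ≈ -3616.0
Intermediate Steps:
v = 2 (v = -4 + 6 = 2)
Q = -510 (Q = (8 + 2)*(-31 - 20) = 10*(-51) = -510)
C(b, L) = 100*L (C(b, L) = -2*(-50*L + (b - b)) = -2*(-50*L + 0) = -(-100)*L = 100*L)
c(7)/C(Q, 48) - 1*3616 = -20/(100*48) - 1*3616 = -20/4800 - 3616 = -20*1/4800 - 3616 = -1/240 - 3616 = -867841/240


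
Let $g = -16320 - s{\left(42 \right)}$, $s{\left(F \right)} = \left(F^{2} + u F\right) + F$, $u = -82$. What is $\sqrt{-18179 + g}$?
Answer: $i \sqrt{32861} \approx 181.28 i$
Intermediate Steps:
$s{\left(F \right)} = F^{2} - 81 F$ ($s{\left(F \right)} = \left(F^{2} - 82 F\right) + F = F^{2} - 81 F$)
$g = -14682$ ($g = -16320 - 42 \left(-81 + 42\right) = -16320 - 42 \left(-39\right) = -16320 - -1638 = -16320 + 1638 = -14682$)
$\sqrt{-18179 + g} = \sqrt{-18179 - 14682} = \sqrt{-32861} = i \sqrt{32861}$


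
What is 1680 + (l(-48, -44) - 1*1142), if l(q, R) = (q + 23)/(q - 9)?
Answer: 30691/57 ≈ 538.44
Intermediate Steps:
l(q, R) = (23 + q)/(-9 + q)
1680 + (l(-48, -44) - 1*1142) = 1680 + ((23 - 48)/(-9 - 48) - 1*1142) = 1680 + (-25/(-57) - 1142) = 1680 + (-1/57*(-25) - 1142) = 1680 + (25/57 - 1142) = 1680 - 65069/57 = 30691/57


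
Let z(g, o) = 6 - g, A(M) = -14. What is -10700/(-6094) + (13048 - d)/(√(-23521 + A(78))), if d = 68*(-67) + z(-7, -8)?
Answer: 5350/3047 - 17591*I*√2615/7845 ≈ 1.7558 - 114.67*I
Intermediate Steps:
d = -4543 (d = 68*(-67) + (6 - 1*(-7)) = -4556 + (6 + 7) = -4556 + 13 = -4543)
-10700/(-6094) + (13048 - d)/(√(-23521 + A(78))) = -10700/(-6094) + (13048 - 1*(-4543))/(√(-23521 - 14)) = -10700*(-1/6094) + (13048 + 4543)/(√(-23535)) = 5350/3047 + 17591/((3*I*√2615)) = 5350/3047 + 17591*(-I*√2615/7845) = 5350/3047 - 17591*I*√2615/7845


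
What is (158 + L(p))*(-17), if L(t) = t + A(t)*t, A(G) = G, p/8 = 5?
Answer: -30566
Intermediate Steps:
p = 40 (p = 8*5 = 40)
L(t) = t + t² (L(t) = t + t*t = t + t²)
(158 + L(p))*(-17) = (158 + 40*(1 + 40))*(-17) = (158 + 40*41)*(-17) = (158 + 1640)*(-17) = 1798*(-17) = -30566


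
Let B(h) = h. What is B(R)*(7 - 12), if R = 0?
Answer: 0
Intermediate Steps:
B(R)*(7 - 12) = 0*(7 - 12) = 0*(-5) = 0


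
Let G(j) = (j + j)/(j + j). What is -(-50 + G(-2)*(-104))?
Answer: 154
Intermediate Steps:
G(j) = 1 (G(j) = (2*j)/((2*j)) = (2*j)*(1/(2*j)) = 1)
-(-50 + G(-2)*(-104)) = -(-50 + 1*(-104)) = -(-50 - 104) = -1*(-154) = 154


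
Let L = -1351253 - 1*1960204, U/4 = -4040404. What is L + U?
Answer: -19473073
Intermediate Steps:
U = -16161616 (U = 4*(-4040404) = -16161616)
L = -3311457 (L = -1351253 - 1960204 = -3311457)
L + U = -3311457 - 16161616 = -19473073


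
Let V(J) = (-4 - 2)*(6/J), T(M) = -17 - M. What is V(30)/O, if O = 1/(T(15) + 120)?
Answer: -528/5 ≈ -105.60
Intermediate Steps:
O = 1/88 (O = 1/((-17 - 1*15) + 120) = 1/((-17 - 15) + 120) = 1/(-32 + 120) = 1/88 ≈ 0.011364)
V(J) = -36/J
V(30)/O = (-36/30)/(1/88) = -36*1/30*88 = -6/5*88 = -528/5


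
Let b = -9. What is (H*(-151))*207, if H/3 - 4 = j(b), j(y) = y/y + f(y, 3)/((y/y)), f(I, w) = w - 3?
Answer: -468855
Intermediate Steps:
f(I, w) = -3 + w
j(y) = 1 (j(y) = y/y + (-3 + 3)/((y/y)) = 1 + 0/1 = 1 + 0*1 = 1 + 0 = 1)
H = 15 (H = 12 + 3*1 = 12 + 3 = 15)
(H*(-151))*207 = (15*(-151))*207 = -2265*207 = -468855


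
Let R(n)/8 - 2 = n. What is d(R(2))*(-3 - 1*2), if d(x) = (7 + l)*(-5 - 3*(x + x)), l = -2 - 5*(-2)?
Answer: 14775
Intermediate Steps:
R(n) = 16 + 8*n
l = 8 (l = -2 + 10 = 8)
d(x) = -75 - 90*x (d(x) = (7 + 8)*(-5 - 3*(x + x)) = 15*(-5 - 6*x) = -75 - 90*x)
d(R(2))*(-3 - 1*2) = (-75 - 90*(16 + 8*2))*(-3 - 1*2) = (-75 - 90*(16 + 16))*(-3 - 2) = (-75 - 90*32)*(-5) = (-75 - 2880)*(-5) = -2955*(-5) = 14775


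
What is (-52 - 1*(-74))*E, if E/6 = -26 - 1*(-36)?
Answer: 1320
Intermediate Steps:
E = 60 (E = 6*(-26 - 1*(-36)) = 6*(-26 + 36) = 6*10 = 60)
(-52 - 1*(-74))*E = (-52 - 1*(-74))*60 = (-52 + 74)*60 = 22*60 = 1320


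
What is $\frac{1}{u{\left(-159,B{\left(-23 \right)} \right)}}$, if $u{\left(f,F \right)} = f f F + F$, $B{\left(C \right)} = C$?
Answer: $- \frac{1}{581486} \approx -1.7197 \cdot 10^{-6}$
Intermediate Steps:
$u{\left(f,F \right)} = F + F f^{2}$ ($u{\left(f,F \right)} = f^{2} F + F = F f^{2} + F = F + F f^{2}$)
$\frac{1}{u{\left(-159,B{\left(-23 \right)} \right)}} = \frac{1}{\left(-23\right) \left(1 + \left(-159\right)^{2}\right)} = \frac{1}{\left(-23\right) \left(1 + 25281\right)} = \frac{1}{\left(-23\right) 25282} = \frac{1}{-581486} = - \frac{1}{581486}$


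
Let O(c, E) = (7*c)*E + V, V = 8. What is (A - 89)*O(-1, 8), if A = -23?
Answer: 5376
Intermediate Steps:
O(c, E) = 8 + 7*E*c (O(c, E) = (7*c)*E + 8 = 7*E*c + 8 = 8 + 7*E*c)
(A - 89)*O(-1, 8) = (-23 - 89)*(8 + 7*8*(-1)) = -112*(8 - 56) = -112*(-48) = 5376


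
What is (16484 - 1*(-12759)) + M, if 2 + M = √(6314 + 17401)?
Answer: 29241 + 3*√2635 ≈ 29395.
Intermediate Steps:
M = -2 + 3*√2635 (M = -2 + √(6314 + 17401) = -2 + √23715 = -2 + 3*√2635 ≈ 152.00)
(16484 - 1*(-12759)) + M = (16484 - 1*(-12759)) + (-2 + 3*√2635) = (16484 + 12759) + (-2 + 3*√2635) = 29243 + (-2 + 3*√2635) = 29241 + 3*√2635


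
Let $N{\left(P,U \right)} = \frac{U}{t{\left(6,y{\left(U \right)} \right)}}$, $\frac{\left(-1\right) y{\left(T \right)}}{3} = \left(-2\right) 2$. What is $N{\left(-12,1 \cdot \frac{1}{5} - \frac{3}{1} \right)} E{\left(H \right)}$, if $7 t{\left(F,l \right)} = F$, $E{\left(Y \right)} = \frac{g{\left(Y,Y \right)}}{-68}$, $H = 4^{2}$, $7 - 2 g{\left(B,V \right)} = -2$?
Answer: $\frac{147}{680} \approx 0.21618$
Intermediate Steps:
$y{\left(T \right)} = 12$ ($y{\left(T \right)} = - 3 \left(\left(-2\right) 2\right) = \left(-3\right) \left(-4\right) = 12$)
$g{\left(B,V \right)} = \frac{9}{2}$ ($g{\left(B,V \right)} = \frac{7}{2} - -1 = \frac{7}{2} + 1 = \frac{9}{2}$)
$H = 16$
$E{\left(Y \right)} = - \frac{9}{136}$ ($E{\left(Y \right)} = \frac{9}{2 \left(-68\right)} = \frac{9}{2} \left(- \frac{1}{68}\right) = - \frac{9}{136}$)
$t{\left(F,l \right)} = \frac{F}{7}$
$N{\left(P,U \right)} = \frac{7 U}{6}$ ($N{\left(P,U \right)} = \frac{U}{\frac{1}{7} \cdot 6} = \frac{U}{\frac{6}{7}} = U \frac{7}{6} = \frac{7 U}{6}$)
$N{\left(-12,1 \cdot \frac{1}{5} - \frac{3}{1} \right)} E{\left(H \right)} = \frac{7 \left(1 \cdot \frac{1}{5} - \frac{3}{1}\right)}{6} \left(- \frac{9}{136}\right) = \frac{7 \left(1 \cdot \frac{1}{5} - 3\right)}{6} \left(- \frac{9}{136}\right) = \frac{7 \left(\frac{1}{5} - 3\right)}{6} \left(- \frac{9}{136}\right) = \frac{7}{6} \left(- \frac{14}{5}\right) \left(- \frac{9}{136}\right) = \left(- \frac{49}{15}\right) \left(- \frac{9}{136}\right) = \frac{147}{680}$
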